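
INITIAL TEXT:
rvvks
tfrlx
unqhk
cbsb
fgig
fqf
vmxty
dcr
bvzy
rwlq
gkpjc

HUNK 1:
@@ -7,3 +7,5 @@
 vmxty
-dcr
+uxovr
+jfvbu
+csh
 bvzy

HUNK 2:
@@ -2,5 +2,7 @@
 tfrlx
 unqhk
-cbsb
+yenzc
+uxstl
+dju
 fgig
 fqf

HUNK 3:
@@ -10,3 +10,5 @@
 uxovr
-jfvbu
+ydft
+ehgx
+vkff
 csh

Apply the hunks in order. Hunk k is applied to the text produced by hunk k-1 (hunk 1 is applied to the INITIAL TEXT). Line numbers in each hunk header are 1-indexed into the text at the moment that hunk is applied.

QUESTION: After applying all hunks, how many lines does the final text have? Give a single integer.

Hunk 1: at line 7 remove [dcr] add [uxovr,jfvbu,csh] -> 13 lines: rvvks tfrlx unqhk cbsb fgig fqf vmxty uxovr jfvbu csh bvzy rwlq gkpjc
Hunk 2: at line 2 remove [cbsb] add [yenzc,uxstl,dju] -> 15 lines: rvvks tfrlx unqhk yenzc uxstl dju fgig fqf vmxty uxovr jfvbu csh bvzy rwlq gkpjc
Hunk 3: at line 10 remove [jfvbu] add [ydft,ehgx,vkff] -> 17 lines: rvvks tfrlx unqhk yenzc uxstl dju fgig fqf vmxty uxovr ydft ehgx vkff csh bvzy rwlq gkpjc
Final line count: 17

Answer: 17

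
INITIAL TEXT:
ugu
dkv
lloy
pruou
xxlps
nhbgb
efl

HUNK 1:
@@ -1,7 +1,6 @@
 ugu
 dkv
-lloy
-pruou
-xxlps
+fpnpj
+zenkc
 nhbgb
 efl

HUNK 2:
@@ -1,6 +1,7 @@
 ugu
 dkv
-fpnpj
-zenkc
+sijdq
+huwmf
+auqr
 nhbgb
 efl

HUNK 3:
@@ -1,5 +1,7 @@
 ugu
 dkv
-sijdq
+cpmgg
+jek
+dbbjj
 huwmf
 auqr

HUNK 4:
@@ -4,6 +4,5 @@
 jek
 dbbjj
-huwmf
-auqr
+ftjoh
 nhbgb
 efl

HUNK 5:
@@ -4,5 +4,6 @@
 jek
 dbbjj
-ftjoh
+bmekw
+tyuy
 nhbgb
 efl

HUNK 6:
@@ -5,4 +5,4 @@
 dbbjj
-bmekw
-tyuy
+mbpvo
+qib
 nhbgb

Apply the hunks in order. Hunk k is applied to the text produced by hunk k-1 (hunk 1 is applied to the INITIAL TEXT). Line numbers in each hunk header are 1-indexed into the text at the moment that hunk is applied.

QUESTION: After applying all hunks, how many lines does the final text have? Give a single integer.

Answer: 9

Derivation:
Hunk 1: at line 1 remove [lloy,pruou,xxlps] add [fpnpj,zenkc] -> 6 lines: ugu dkv fpnpj zenkc nhbgb efl
Hunk 2: at line 1 remove [fpnpj,zenkc] add [sijdq,huwmf,auqr] -> 7 lines: ugu dkv sijdq huwmf auqr nhbgb efl
Hunk 3: at line 1 remove [sijdq] add [cpmgg,jek,dbbjj] -> 9 lines: ugu dkv cpmgg jek dbbjj huwmf auqr nhbgb efl
Hunk 4: at line 4 remove [huwmf,auqr] add [ftjoh] -> 8 lines: ugu dkv cpmgg jek dbbjj ftjoh nhbgb efl
Hunk 5: at line 4 remove [ftjoh] add [bmekw,tyuy] -> 9 lines: ugu dkv cpmgg jek dbbjj bmekw tyuy nhbgb efl
Hunk 6: at line 5 remove [bmekw,tyuy] add [mbpvo,qib] -> 9 lines: ugu dkv cpmgg jek dbbjj mbpvo qib nhbgb efl
Final line count: 9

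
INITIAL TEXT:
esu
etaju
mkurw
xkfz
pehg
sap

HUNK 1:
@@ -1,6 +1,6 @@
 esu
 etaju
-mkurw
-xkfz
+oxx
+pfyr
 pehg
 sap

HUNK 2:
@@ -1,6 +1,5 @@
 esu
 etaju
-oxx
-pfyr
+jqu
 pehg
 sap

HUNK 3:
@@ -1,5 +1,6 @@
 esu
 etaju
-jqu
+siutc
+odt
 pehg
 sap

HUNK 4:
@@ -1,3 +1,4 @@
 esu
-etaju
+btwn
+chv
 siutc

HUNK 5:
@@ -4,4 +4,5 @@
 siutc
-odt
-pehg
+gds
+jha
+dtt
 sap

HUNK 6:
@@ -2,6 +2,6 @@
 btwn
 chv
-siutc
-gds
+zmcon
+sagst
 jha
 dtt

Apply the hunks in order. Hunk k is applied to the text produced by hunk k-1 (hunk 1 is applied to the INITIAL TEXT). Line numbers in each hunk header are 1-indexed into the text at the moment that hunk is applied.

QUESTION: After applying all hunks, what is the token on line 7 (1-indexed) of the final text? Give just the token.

Hunk 1: at line 1 remove [mkurw,xkfz] add [oxx,pfyr] -> 6 lines: esu etaju oxx pfyr pehg sap
Hunk 2: at line 1 remove [oxx,pfyr] add [jqu] -> 5 lines: esu etaju jqu pehg sap
Hunk 3: at line 1 remove [jqu] add [siutc,odt] -> 6 lines: esu etaju siutc odt pehg sap
Hunk 4: at line 1 remove [etaju] add [btwn,chv] -> 7 lines: esu btwn chv siutc odt pehg sap
Hunk 5: at line 4 remove [odt,pehg] add [gds,jha,dtt] -> 8 lines: esu btwn chv siutc gds jha dtt sap
Hunk 6: at line 2 remove [siutc,gds] add [zmcon,sagst] -> 8 lines: esu btwn chv zmcon sagst jha dtt sap
Final line 7: dtt

Answer: dtt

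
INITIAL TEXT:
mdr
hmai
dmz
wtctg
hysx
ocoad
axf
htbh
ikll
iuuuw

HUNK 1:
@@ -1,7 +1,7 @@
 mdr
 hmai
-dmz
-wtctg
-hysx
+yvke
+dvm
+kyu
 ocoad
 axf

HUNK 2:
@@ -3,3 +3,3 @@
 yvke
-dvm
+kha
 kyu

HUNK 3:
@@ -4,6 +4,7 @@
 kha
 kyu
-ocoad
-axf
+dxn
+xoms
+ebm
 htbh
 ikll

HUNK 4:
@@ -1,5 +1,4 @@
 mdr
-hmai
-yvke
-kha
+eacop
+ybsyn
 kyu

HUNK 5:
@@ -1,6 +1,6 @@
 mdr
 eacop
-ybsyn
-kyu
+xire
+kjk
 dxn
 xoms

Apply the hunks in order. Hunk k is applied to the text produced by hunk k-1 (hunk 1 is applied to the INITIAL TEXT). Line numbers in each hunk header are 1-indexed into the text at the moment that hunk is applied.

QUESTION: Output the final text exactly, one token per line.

Answer: mdr
eacop
xire
kjk
dxn
xoms
ebm
htbh
ikll
iuuuw

Derivation:
Hunk 1: at line 1 remove [dmz,wtctg,hysx] add [yvke,dvm,kyu] -> 10 lines: mdr hmai yvke dvm kyu ocoad axf htbh ikll iuuuw
Hunk 2: at line 3 remove [dvm] add [kha] -> 10 lines: mdr hmai yvke kha kyu ocoad axf htbh ikll iuuuw
Hunk 3: at line 4 remove [ocoad,axf] add [dxn,xoms,ebm] -> 11 lines: mdr hmai yvke kha kyu dxn xoms ebm htbh ikll iuuuw
Hunk 4: at line 1 remove [hmai,yvke,kha] add [eacop,ybsyn] -> 10 lines: mdr eacop ybsyn kyu dxn xoms ebm htbh ikll iuuuw
Hunk 5: at line 1 remove [ybsyn,kyu] add [xire,kjk] -> 10 lines: mdr eacop xire kjk dxn xoms ebm htbh ikll iuuuw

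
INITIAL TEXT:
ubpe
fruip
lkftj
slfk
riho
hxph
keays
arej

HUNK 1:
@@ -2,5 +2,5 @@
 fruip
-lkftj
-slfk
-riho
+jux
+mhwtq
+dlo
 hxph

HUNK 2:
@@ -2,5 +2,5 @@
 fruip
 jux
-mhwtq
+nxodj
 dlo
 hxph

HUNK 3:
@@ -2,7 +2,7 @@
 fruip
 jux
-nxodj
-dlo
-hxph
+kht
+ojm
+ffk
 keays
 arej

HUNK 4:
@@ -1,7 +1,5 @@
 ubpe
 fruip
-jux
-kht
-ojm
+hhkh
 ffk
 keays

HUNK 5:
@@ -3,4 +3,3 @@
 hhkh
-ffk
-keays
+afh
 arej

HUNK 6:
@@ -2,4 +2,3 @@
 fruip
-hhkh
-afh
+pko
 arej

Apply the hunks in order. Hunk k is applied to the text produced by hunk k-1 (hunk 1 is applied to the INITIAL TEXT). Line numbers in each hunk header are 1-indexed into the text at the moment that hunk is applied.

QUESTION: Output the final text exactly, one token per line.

Answer: ubpe
fruip
pko
arej

Derivation:
Hunk 1: at line 2 remove [lkftj,slfk,riho] add [jux,mhwtq,dlo] -> 8 lines: ubpe fruip jux mhwtq dlo hxph keays arej
Hunk 2: at line 2 remove [mhwtq] add [nxodj] -> 8 lines: ubpe fruip jux nxodj dlo hxph keays arej
Hunk 3: at line 2 remove [nxodj,dlo,hxph] add [kht,ojm,ffk] -> 8 lines: ubpe fruip jux kht ojm ffk keays arej
Hunk 4: at line 1 remove [jux,kht,ojm] add [hhkh] -> 6 lines: ubpe fruip hhkh ffk keays arej
Hunk 5: at line 3 remove [ffk,keays] add [afh] -> 5 lines: ubpe fruip hhkh afh arej
Hunk 6: at line 2 remove [hhkh,afh] add [pko] -> 4 lines: ubpe fruip pko arej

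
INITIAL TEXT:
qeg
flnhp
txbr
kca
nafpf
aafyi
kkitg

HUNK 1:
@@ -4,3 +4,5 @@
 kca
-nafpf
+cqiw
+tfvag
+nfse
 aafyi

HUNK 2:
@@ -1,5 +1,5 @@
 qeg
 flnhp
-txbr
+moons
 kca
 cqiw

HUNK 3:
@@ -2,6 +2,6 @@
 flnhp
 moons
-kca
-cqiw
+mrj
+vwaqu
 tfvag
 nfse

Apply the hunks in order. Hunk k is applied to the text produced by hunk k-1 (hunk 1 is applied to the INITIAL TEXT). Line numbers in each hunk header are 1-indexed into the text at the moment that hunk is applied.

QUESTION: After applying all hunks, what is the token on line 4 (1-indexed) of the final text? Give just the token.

Answer: mrj

Derivation:
Hunk 1: at line 4 remove [nafpf] add [cqiw,tfvag,nfse] -> 9 lines: qeg flnhp txbr kca cqiw tfvag nfse aafyi kkitg
Hunk 2: at line 1 remove [txbr] add [moons] -> 9 lines: qeg flnhp moons kca cqiw tfvag nfse aafyi kkitg
Hunk 3: at line 2 remove [kca,cqiw] add [mrj,vwaqu] -> 9 lines: qeg flnhp moons mrj vwaqu tfvag nfse aafyi kkitg
Final line 4: mrj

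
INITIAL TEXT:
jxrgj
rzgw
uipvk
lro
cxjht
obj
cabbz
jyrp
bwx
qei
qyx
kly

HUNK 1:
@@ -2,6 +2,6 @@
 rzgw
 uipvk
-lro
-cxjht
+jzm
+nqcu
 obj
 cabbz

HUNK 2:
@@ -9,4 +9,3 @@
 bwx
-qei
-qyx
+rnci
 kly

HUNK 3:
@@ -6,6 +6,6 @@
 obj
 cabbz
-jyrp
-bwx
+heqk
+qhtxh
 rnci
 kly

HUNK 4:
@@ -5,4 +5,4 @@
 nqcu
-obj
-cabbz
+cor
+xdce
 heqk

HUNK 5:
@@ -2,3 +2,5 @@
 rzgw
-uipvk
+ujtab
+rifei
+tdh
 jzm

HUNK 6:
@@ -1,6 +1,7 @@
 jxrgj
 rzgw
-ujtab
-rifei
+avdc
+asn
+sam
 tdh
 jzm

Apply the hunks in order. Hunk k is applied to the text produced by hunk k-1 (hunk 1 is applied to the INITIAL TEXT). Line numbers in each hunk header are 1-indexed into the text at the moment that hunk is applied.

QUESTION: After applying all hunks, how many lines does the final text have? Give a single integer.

Answer: 14

Derivation:
Hunk 1: at line 2 remove [lro,cxjht] add [jzm,nqcu] -> 12 lines: jxrgj rzgw uipvk jzm nqcu obj cabbz jyrp bwx qei qyx kly
Hunk 2: at line 9 remove [qei,qyx] add [rnci] -> 11 lines: jxrgj rzgw uipvk jzm nqcu obj cabbz jyrp bwx rnci kly
Hunk 3: at line 6 remove [jyrp,bwx] add [heqk,qhtxh] -> 11 lines: jxrgj rzgw uipvk jzm nqcu obj cabbz heqk qhtxh rnci kly
Hunk 4: at line 5 remove [obj,cabbz] add [cor,xdce] -> 11 lines: jxrgj rzgw uipvk jzm nqcu cor xdce heqk qhtxh rnci kly
Hunk 5: at line 2 remove [uipvk] add [ujtab,rifei,tdh] -> 13 lines: jxrgj rzgw ujtab rifei tdh jzm nqcu cor xdce heqk qhtxh rnci kly
Hunk 6: at line 1 remove [ujtab,rifei] add [avdc,asn,sam] -> 14 lines: jxrgj rzgw avdc asn sam tdh jzm nqcu cor xdce heqk qhtxh rnci kly
Final line count: 14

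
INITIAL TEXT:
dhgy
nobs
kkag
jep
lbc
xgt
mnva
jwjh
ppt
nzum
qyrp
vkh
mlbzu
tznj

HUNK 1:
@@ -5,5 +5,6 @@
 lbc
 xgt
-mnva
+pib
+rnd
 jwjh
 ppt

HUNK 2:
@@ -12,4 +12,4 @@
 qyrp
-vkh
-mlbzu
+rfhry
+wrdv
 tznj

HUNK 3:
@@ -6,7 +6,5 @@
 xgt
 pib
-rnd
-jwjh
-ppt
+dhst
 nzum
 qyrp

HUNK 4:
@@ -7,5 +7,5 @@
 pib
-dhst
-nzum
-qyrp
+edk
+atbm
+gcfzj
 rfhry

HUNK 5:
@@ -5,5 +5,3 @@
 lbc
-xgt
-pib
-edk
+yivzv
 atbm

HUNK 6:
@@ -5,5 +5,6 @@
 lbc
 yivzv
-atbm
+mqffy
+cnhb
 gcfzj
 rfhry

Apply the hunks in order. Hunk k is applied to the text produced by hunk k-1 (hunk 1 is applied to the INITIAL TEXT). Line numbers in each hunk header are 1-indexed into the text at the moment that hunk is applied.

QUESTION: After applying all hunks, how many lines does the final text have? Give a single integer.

Answer: 12

Derivation:
Hunk 1: at line 5 remove [mnva] add [pib,rnd] -> 15 lines: dhgy nobs kkag jep lbc xgt pib rnd jwjh ppt nzum qyrp vkh mlbzu tznj
Hunk 2: at line 12 remove [vkh,mlbzu] add [rfhry,wrdv] -> 15 lines: dhgy nobs kkag jep lbc xgt pib rnd jwjh ppt nzum qyrp rfhry wrdv tznj
Hunk 3: at line 6 remove [rnd,jwjh,ppt] add [dhst] -> 13 lines: dhgy nobs kkag jep lbc xgt pib dhst nzum qyrp rfhry wrdv tznj
Hunk 4: at line 7 remove [dhst,nzum,qyrp] add [edk,atbm,gcfzj] -> 13 lines: dhgy nobs kkag jep lbc xgt pib edk atbm gcfzj rfhry wrdv tznj
Hunk 5: at line 5 remove [xgt,pib,edk] add [yivzv] -> 11 lines: dhgy nobs kkag jep lbc yivzv atbm gcfzj rfhry wrdv tznj
Hunk 6: at line 5 remove [atbm] add [mqffy,cnhb] -> 12 lines: dhgy nobs kkag jep lbc yivzv mqffy cnhb gcfzj rfhry wrdv tznj
Final line count: 12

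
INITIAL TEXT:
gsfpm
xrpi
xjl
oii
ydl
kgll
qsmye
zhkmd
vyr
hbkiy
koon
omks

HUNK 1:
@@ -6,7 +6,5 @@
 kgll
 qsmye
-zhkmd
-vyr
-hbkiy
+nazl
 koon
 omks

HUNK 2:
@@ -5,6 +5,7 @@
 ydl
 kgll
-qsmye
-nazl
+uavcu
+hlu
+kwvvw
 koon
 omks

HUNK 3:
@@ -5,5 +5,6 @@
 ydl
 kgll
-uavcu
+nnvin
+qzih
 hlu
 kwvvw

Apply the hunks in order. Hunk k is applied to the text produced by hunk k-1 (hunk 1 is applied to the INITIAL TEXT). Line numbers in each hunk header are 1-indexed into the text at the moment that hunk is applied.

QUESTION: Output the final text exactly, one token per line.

Answer: gsfpm
xrpi
xjl
oii
ydl
kgll
nnvin
qzih
hlu
kwvvw
koon
omks

Derivation:
Hunk 1: at line 6 remove [zhkmd,vyr,hbkiy] add [nazl] -> 10 lines: gsfpm xrpi xjl oii ydl kgll qsmye nazl koon omks
Hunk 2: at line 5 remove [qsmye,nazl] add [uavcu,hlu,kwvvw] -> 11 lines: gsfpm xrpi xjl oii ydl kgll uavcu hlu kwvvw koon omks
Hunk 3: at line 5 remove [uavcu] add [nnvin,qzih] -> 12 lines: gsfpm xrpi xjl oii ydl kgll nnvin qzih hlu kwvvw koon omks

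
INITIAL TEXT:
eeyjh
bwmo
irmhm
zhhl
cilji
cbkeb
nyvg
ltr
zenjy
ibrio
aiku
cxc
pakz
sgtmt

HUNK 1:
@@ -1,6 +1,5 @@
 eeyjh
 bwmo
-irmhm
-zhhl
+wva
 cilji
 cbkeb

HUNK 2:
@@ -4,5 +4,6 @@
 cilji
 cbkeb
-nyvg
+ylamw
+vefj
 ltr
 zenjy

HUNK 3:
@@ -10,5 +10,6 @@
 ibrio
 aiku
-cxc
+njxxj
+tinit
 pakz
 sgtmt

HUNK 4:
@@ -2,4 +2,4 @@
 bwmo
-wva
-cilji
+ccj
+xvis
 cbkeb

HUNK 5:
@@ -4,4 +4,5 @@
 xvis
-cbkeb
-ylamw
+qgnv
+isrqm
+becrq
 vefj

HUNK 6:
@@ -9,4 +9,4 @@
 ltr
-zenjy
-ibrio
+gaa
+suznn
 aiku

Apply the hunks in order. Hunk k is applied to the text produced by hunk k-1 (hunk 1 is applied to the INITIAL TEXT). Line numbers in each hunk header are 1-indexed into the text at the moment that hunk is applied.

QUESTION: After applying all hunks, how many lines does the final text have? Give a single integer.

Hunk 1: at line 1 remove [irmhm,zhhl] add [wva] -> 13 lines: eeyjh bwmo wva cilji cbkeb nyvg ltr zenjy ibrio aiku cxc pakz sgtmt
Hunk 2: at line 4 remove [nyvg] add [ylamw,vefj] -> 14 lines: eeyjh bwmo wva cilji cbkeb ylamw vefj ltr zenjy ibrio aiku cxc pakz sgtmt
Hunk 3: at line 10 remove [cxc] add [njxxj,tinit] -> 15 lines: eeyjh bwmo wva cilji cbkeb ylamw vefj ltr zenjy ibrio aiku njxxj tinit pakz sgtmt
Hunk 4: at line 2 remove [wva,cilji] add [ccj,xvis] -> 15 lines: eeyjh bwmo ccj xvis cbkeb ylamw vefj ltr zenjy ibrio aiku njxxj tinit pakz sgtmt
Hunk 5: at line 4 remove [cbkeb,ylamw] add [qgnv,isrqm,becrq] -> 16 lines: eeyjh bwmo ccj xvis qgnv isrqm becrq vefj ltr zenjy ibrio aiku njxxj tinit pakz sgtmt
Hunk 6: at line 9 remove [zenjy,ibrio] add [gaa,suznn] -> 16 lines: eeyjh bwmo ccj xvis qgnv isrqm becrq vefj ltr gaa suznn aiku njxxj tinit pakz sgtmt
Final line count: 16

Answer: 16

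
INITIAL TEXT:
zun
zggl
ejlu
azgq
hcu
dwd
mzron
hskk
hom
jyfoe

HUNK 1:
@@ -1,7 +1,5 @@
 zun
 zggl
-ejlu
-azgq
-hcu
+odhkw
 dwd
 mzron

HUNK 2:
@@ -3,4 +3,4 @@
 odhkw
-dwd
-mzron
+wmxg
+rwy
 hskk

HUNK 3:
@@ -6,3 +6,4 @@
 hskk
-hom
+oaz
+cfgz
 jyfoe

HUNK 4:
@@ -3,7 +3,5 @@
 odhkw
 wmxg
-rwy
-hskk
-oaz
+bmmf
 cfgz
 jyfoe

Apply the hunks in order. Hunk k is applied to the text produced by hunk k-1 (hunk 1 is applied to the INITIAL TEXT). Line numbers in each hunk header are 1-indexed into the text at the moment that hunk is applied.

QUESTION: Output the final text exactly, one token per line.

Hunk 1: at line 1 remove [ejlu,azgq,hcu] add [odhkw] -> 8 lines: zun zggl odhkw dwd mzron hskk hom jyfoe
Hunk 2: at line 3 remove [dwd,mzron] add [wmxg,rwy] -> 8 lines: zun zggl odhkw wmxg rwy hskk hom jyfoe
Hunk 3: at line 6 remove [hom] add [oaz,cfgz] -> 9 lines: zun zggl odhkw wmxg rwy hskk oaz cfgz jyfoe
Hunk 4: at line 3 remove [rwy,hskk,oaz] add [bmmf] -> 7 lines: zun zggl odhkw wmxg bmmf cfgz jyfoe

Answer: zun
zggl
odhkw
wmxg
bmmf
cfgz
jyfoe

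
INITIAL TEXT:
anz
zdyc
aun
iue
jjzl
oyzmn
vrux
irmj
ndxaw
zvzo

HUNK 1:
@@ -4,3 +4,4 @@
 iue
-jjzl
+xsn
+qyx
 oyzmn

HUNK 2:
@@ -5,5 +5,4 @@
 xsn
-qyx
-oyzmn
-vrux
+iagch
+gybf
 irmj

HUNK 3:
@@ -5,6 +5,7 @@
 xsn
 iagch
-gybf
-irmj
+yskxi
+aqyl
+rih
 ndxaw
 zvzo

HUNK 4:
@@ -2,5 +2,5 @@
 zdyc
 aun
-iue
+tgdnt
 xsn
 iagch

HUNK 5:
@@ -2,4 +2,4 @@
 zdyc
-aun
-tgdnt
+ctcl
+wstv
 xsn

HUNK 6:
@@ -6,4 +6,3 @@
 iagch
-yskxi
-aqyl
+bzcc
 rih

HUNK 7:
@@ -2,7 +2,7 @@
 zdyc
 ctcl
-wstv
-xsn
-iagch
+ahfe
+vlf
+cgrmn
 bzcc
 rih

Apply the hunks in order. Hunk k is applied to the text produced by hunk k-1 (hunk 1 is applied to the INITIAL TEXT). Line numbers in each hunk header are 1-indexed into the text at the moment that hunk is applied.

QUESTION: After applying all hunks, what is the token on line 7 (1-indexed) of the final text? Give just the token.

Answer: bzcc

Derivation:
Hunk 1: at line 4 remove [jjzl] add [xsn,qyx] -> 11 lines: anz zdyc aun iue xsn qyx oyzmn vrux irmj ndxaw zvzo
Hunk 2: at line 5 remove [qyx,oyzmn,vrux] add [iagch,gybf] -> 10 lines: anz zdyc aun iue xsn iagch gybf irmj ndxaw zvzo
Hunk 3: at line 5 remove [gybf,irmj] add [yskxi,aqyl,rih] -> 11 lines: anz zdyc aun iue xsn iagch yskxi aqyl rih ndxaw zvzo
Hunk 4: at line 2 remove [iue] add [tgdnt] -> 11 lines: anz zdyc aun tgdnt xsn iagch yskxi aqyl rih ndxaw zvzo
Hunk 5: at line 2 remove [aun,tgdnt] add [ctcl,wstv] -> 11 lines: anz zdyc ctcl wstv xsn iagch yskxi aqyl rih ndxaw zvzo
Hunk 6: at line 6 remove [yskxi,aqyl] add [bzcc] -> 10 lines: anz zdyc ctcl wstv xsn iagch bzcc rih ndxaw zvzo
Hunk 7: at line 2 remove [wstv,xsn,iagch] add [ahfe,vlf,cgrmn] -> 10 lines: anz zdyc ctcl ahfe vlf cgrmn bzcc rih ndxaw zvzo
Final line 7: bzcc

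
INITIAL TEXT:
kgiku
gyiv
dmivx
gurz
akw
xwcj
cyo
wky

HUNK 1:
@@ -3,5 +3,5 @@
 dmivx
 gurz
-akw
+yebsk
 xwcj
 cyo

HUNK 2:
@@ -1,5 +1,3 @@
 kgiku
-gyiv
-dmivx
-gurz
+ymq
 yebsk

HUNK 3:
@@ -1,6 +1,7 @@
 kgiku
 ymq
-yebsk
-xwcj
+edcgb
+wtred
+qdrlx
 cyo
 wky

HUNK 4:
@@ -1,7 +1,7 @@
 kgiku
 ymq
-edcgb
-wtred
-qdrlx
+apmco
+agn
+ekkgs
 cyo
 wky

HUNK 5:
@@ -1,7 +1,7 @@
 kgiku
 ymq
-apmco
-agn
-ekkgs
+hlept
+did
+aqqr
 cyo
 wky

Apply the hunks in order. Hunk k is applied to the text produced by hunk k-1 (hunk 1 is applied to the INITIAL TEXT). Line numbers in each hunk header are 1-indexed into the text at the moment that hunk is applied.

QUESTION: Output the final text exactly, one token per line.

Answer: kgiku
ymq
hlept
did
aqqr
cyo
wky

Derivation:
Hunk 1: at line 3 remove [akw] add [yebsk] -> 8 lines: kgiku gyiv dmivx gurz yebsk xwcj cyo wky
Hunk 2: at line 1 remove [gyiv,dmivx,gurz] add [ymq] -> 6 lines: kgiku ymq yebsk xwcj cyo wky
Hunk 3: at line 1 remove [yebsk,xwcj] add [edcgb,wtred,qdrlx] -> 7 lines: kgiku ymq edcgb wtred qdrlx cyo wky
Hunk 4: at line 1 remove [edcgb,wtred,qdrlx] add [apmco,agn,ekkgs] -> 7 lines: kgiku ymq apmco agn ekkgs cyo wky
Hunk 5: at line 1 remove [apmco,agn,ekkgs] add [hlept,did,aqqr] -> 7 lines: kgiku ymq hlept did aqqr cyo wky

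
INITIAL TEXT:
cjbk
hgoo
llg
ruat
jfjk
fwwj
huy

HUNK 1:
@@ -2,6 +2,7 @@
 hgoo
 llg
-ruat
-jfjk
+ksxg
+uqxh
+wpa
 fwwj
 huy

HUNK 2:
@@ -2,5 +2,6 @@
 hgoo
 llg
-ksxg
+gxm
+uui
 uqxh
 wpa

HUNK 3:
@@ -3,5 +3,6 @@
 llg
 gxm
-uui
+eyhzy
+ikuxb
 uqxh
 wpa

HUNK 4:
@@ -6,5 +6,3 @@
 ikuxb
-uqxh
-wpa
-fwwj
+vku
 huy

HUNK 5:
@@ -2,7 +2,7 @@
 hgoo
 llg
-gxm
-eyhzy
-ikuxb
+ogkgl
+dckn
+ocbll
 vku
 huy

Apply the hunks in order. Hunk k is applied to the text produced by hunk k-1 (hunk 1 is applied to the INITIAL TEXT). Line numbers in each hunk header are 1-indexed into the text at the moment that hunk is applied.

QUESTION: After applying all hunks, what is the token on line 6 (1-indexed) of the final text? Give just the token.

Hunk 1: at line 2 remove [ruat,jfjk] add [ksxg,uqxh,wpa] -> 8 lines: cjbk hgoo llg ksxg uqxh wpa fwwj huy
Hunk 2: at line 2 remove [ksxg] add [gxm,uui] -> 9 lines: cjbk hgoo llg gxm uui uqxh wpa fwwj huy
Hunk 3: at line 3 remove [uui] add [eyhzy,ikuxb] -> 10 lines: cjbk hgoo llg gxm eyhzy ikuxb uqxh wpa fwwj huy
Hunk 4: at line 6 remove [uqxh,wpa,fwwj] add [vku] -> 8 lines: cjbk hgoo llg gxm eyhzy ikuxb vku huy
Hunk 5: at line 2 remove [gxm,eyhzy,ikuxb] add [ogkgl,dckn,ocbll] -> 8 lines: cjbk hgoo llg ogkgl dckn ocbll vku huy
Final line 6: ocbll

Answer: ocbll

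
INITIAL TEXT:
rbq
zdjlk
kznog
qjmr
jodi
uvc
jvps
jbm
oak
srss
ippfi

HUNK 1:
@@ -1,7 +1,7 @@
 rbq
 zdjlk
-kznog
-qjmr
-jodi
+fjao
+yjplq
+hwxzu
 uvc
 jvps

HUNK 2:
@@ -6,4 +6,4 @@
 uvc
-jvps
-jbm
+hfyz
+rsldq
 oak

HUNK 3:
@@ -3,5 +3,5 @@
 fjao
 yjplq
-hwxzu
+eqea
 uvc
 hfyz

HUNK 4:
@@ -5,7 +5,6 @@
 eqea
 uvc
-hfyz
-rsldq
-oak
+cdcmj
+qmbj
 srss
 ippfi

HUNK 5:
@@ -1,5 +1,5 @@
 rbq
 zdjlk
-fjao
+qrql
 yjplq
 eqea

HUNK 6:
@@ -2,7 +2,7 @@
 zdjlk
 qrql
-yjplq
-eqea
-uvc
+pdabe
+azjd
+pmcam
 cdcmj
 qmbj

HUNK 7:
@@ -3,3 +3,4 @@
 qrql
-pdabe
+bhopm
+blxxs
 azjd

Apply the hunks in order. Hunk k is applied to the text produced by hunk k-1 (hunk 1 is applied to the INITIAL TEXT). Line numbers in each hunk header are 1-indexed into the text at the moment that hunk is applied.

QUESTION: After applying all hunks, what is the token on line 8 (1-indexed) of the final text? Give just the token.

Answer: cdcmj

Derivation:
Hunk 1: at line 1 remove [kznog,qjmr,jodi] add [fjao,yjplq,hwxzu] -> 11 lines: rbq zdjlk fjao yjplq hwxzu uvc jvps jbm oak srss ippfi
Hunk 2: at line 6 remove [jvps,jbm] add [hfyz,rsldq] -> 11 lines: rbq zdjlk fjao yjplq hwxzu uvc hfyz rsldq oak srss ippfi
Hunk 3: at line 3 remove [hwxzu] add [eqea] -> 11 lines: rbq zdjlk fjao yjplq eqea uvc hfyz rsldq oak srss ippfi
Hunk 4: at line 5 remove [hfyz,rsldq,oak] add [cdcmj,qmbj] -> 10 lines: rbq zdjlk fjao yjplq eqea uvc cdcmj qmbj srss ippfi
Hunk 5: at line 1 remove [fjao] add [qrql] -> 10 lines: rbq zdjlk qrql yjplq eqea uvc cdcmj qmbj srss ippfi
Hunk 6: at line 2 remove [yjplq,eqea,uvc] add [pdabe,azjd,pmcam] -> 10 lines: rbq zdjlk qrql pdabe azjd pmcam cdcmj qmbj srss ippfi
Hunk 7: at line 3 remove [pdabe] add [bhopm,blxxs] -> 11 lines: rbq zdjlk qrql bhopm blxxs azjd pmcam cdcmj qmbj srss ippfi
Final line 8: cdcmj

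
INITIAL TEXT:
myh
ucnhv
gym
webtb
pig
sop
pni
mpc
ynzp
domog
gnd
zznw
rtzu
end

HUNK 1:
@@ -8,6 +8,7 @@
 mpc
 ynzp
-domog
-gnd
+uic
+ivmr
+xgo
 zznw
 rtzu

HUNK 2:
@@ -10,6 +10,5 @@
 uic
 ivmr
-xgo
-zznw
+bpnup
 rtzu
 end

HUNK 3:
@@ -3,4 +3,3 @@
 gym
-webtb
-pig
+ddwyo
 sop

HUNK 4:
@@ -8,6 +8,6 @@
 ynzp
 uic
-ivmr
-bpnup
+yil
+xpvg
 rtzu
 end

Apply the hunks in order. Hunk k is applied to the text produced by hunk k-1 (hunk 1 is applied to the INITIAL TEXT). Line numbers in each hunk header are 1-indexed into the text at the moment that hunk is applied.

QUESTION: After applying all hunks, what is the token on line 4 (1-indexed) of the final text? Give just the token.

Answer: ddwyo

Derivation:
Hunk 1: at line 8 remove [domog,gnd] add [uic,ivmr,xgo] -> 15 lines: myh ucnhv gym webtb pig sop pni mpc ynzp uic ivmr xgo zznw rtzu end
Hunk 2: at line 10 remove [xgo,zznw] add [bpnup] -> 14 lines: myh ucnhv gym webtb pig sop pni mpc ynzp uic ivmr bpnup rtzu end
Hunk 3: at line 3 remove [webtb,pig] add [ddwyo] -> 13 lines: myh ucnhv gym ddwyo sop pni mpc ynzp uic ivmr bpnup rtzu end
Hunk 4: at line 8 remove [ivmr,bpnup] add [yil,xpvg] -> 13 lines: myh ucnhv gym ddwyo sop pni mpc ynzp uic yil xpvg rtzu end
Final line 4: ddwyo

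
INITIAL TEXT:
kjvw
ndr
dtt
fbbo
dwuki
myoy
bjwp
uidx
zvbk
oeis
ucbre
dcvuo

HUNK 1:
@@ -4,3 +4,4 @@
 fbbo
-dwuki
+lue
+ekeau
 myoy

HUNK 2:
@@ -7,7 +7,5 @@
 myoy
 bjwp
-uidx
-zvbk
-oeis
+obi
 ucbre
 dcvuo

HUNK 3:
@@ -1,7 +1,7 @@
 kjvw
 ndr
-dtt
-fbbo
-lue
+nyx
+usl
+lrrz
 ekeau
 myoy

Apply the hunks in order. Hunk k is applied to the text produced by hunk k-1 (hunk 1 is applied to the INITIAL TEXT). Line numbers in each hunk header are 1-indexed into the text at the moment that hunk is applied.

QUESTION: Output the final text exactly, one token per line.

Answer: kjvw
ndr
nyx
usl
lrrz
ekeau
myoy
bjwp
obi
ucbre
dcvuo

Derivation:
Hunk 1: at line 4 remove [dwuki] add [lue,ekeau] -> 13 lines: kjvw ndr dtt fbbo lue ekeau myoy bjwp uidx zvbk oeis ucbre dcvuo
Hunk 2: at line 7 remove [uidx,zvbk,oeis] add [obi] -> 11 lines: kjvw ndr dtt fbbo lue ekeau myoy bjwp obi ucbre dcvuo
Hunk 3: at line 1 remove [dtt,fbbo,lue] add [nyx,usl,lrrz] -> 11 lines: kjvw ndr nyx usl lrrz ekeau myoy bjwp obi ucbre dcvuo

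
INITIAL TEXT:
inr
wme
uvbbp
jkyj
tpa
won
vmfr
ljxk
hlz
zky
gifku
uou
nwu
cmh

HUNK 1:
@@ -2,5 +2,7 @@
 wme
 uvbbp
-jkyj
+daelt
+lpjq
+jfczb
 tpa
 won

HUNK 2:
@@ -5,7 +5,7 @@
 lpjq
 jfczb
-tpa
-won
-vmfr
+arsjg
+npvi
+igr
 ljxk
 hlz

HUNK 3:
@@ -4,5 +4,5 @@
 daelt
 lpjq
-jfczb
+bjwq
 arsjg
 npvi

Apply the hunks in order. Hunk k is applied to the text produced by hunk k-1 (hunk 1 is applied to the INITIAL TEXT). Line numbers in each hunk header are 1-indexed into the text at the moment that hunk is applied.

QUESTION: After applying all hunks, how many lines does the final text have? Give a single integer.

Hunk 1: at line 2 remove [jkyj] add [daelt,lpjq,jfczb] -> 16 lines: inr wme uvbbp daelt lpjq jfczb tpa won vmfr ljxk hlz zky gifku uou nwu cmh
Hunk 2: at line 5 remove [tpa,won,vmfr] add [arsjg,npvi,igr] -> 16 lines: inr wme uvbbp daelt lpjq jfczb arsjg npvi igr ljxk hlz zky gifku uou nwu cmh
Hunk 3: at line 4 remove [jfczb] add [bjwq] -> 16 lines: inr wme uvbbp daelt lpjq bjwq arsjg npvi igr ljxk hlz zky gifku uou nwu cmh
Final line count: 16

Answer: 16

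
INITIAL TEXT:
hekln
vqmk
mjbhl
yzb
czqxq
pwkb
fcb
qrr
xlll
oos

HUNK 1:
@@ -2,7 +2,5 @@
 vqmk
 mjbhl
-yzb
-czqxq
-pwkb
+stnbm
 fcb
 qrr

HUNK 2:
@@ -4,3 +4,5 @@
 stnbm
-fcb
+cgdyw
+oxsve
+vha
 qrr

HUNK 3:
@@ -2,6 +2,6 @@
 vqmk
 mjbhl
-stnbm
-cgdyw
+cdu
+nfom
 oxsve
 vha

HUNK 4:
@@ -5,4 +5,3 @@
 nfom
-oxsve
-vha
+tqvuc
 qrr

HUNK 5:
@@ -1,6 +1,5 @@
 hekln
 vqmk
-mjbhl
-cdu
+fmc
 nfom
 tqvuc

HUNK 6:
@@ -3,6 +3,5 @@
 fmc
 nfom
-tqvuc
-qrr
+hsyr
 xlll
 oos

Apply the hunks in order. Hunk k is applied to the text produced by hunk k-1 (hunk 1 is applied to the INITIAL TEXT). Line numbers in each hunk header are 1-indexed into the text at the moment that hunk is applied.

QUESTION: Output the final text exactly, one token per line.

Hunk 1: at line 2 remove [yzb,czqxq,pwkb] add [stnbm] -> 8 lines: hekln vqmk mjbhl stnbm fcb qrr xlll oos
Hunk 2: at line 4 remove [fcb] add [cgdyw,oxsve,vha] -> 10 lines: hekln vqmk mjbhl stnbm cgdyw oxsve vha qrr xlll oos
Hunk 3: at line 2 remove [stnbm,cgdyw] add [cdu,nfom] -> 10 lines: hekln vqmk mjbhl cdu nfom oxsve vha qrr xlll oos
Hunk 4: at line 5 remove [oxsve,vha] add [tqvuc] -> 9 lines: hekln vqmk mjbhl cdu nfom tqvuc qrr xlll oos
Hunk 5: at line 1 remove [mjbhl,cdu] add [fmc] -> 8 lines: hekln vqmk fmc nfom tqvuc qrr xlll oos
Hunk 6: at line 3 remove [tqvuc,qrr] add [hsyr] -> 7 lines: hekln vqmk fmc nfom hsyr xlll oos

Answer: hekln
vqmk
fmc
nfom
hsyr
xlll
oos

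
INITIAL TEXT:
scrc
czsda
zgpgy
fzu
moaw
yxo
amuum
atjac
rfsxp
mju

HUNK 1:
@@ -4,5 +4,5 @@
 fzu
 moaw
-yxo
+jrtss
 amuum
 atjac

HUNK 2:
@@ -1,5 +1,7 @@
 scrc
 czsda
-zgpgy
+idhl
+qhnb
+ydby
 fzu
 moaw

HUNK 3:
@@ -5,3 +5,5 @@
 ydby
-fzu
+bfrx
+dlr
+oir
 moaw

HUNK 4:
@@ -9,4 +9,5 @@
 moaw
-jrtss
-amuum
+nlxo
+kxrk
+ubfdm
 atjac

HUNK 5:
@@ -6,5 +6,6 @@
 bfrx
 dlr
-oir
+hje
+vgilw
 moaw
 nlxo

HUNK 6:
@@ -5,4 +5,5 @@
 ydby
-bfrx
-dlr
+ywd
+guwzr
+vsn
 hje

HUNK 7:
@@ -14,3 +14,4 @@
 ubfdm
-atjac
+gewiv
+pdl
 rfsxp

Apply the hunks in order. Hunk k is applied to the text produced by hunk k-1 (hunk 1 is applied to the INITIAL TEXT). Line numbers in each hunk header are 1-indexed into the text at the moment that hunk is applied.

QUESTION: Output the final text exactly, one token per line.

Answer: scrc
czsda
idhl
qhnb
ydby
ywd
guwzr
vsn
hje
vgilw
moaw
nlxo
kxrk
ubfdm
gewiv
pdl
rfsxp
mju

Derivation:
Hunk 1: at line 4 remove [yxo] add [jrtss] -> 10 lines: scrc czsda zgpgy fzu moaw jrtss amuum atjac rfsxp mju
Hunk 2: at line 1 remove [zgpgy] add [idhl,qhnb,ydby] -> 12 lines: scrc czsda idhl qhnb ydby fzu moaw jrtss amuum atjac rfsxp mju
Hunk 3: at line 5 remove [fzu] add [bfrx,dlr,oir] -> 14 lines: scrc czsda idhl qhnb ydby bfrx dlr oir moaw jrtss amuum atjac rfsxp mju
Hunk 4: at line 9 remove [jrtss,amuum] add [nlxo,kxrk,ubfdm] -> 15 lines: scrc czsda idhl qhnb ydby bfrx dlr oir moaw nlxo kxrk ubfdm atjac rfsxp mju
Hunk 5: at line 6 remove [oir] add [hje,vgilw] -> 16 lines: scrc czsda idhl qhnb ydby bfrx dlr hje vgilw moaw nlxo kxrk ubfdm atjac rfsxp mju
Hunk 6: at line 5 remove [bfrx,dlr] add [ywd,guwzr,vsn] -> 17 lines: scrc czsda idhl qhnb ydby ywd guwzr vsn hje vgilw moaw nlxo kxrk ubfdm atjac rfsxp mju
Hunk 7: at line 14 remove [atjac] add [gewiv,pdl] -> 18 lines: scrc czsda idhl qhnb ydby ywd guwzr vsn hje vgilw moaw nlxo kxrk ubfdm gewiv pdl rfsxp mju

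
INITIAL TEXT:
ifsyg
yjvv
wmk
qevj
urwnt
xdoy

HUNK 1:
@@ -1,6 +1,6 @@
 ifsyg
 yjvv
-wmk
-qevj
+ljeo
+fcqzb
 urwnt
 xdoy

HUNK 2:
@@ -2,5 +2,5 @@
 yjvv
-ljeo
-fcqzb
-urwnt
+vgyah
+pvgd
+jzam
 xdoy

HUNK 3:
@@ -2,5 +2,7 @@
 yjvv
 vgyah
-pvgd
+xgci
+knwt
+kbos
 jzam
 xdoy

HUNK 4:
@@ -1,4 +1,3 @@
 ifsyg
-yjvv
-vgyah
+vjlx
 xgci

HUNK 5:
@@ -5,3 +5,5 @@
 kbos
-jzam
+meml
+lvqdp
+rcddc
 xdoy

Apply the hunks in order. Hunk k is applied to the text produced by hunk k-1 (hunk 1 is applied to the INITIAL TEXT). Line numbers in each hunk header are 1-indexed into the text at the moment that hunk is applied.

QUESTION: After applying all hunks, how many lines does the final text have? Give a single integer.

Hunk 1: at line 1 remove [wmk,qevj] add [ljeo,fcqzb] -> 6 lines: ifsyg yjvv ljeo fcqzb urwnt xdoy
Hunk 2: at line 2 remove [ljeo,fcqzb,urwnt] add [vgyah,pvgd,jzam] -> 6 lines: ifsyg yjvv vgyah pvgd jzam xdoy
Hunk 3: at line 2 remove [pvgd] add [xgci,knwt,kbos] -> 8 lines: ifsyg yjvv vgyah xgci knwt kbos jzam xdoy
Hunk 4: at line 1 remove [yjvv,vgyah] add [vjlx] -> 7 lines: ifsyg vjlx xgci knwt kbos jzam xdoy
Hunk 5: at line 5 remove [jzam] add [meml,lvqdp,rcddc] -> 9 lines: ifsyg vjlx xgci knwt kbos meml lvqdp rcddc xdoy
Final line count: 9

Answer: 9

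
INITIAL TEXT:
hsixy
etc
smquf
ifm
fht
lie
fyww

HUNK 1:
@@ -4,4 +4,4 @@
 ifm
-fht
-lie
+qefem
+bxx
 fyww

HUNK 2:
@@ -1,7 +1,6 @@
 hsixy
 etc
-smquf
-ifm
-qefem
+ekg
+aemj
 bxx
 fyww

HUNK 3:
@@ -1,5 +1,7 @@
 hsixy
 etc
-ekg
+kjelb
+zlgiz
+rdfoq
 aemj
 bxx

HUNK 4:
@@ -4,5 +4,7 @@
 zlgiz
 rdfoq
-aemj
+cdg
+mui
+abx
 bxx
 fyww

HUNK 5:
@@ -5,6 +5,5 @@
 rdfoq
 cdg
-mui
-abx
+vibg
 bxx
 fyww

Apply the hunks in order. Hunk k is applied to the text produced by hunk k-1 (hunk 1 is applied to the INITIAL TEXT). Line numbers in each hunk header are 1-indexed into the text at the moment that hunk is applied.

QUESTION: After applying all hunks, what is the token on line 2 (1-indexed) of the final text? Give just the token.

Answer: etc

Derivation:
Hunk 1: at line 4 remove [fht,lie] add [qefem,bxx] -> 7 lines: hsixy etc smquf ifm qefem bxx fyww
Hunk 2: at line 1 remove [smquf,ifm,qefem] add [ekg,aemj] -> 6 lines: hsixy etc ekg aemj bxx fyww
Hunk 3: at line 1 remove [ekg] add [kjelb,zlgiz,rdfoq] -> 8 lines: hsixy etc kjelb zlgiz rdfoq aemj bxx fyww
Hunk 4: at line 4 remove [aemj] add [cdg,mui,abx] -> 10 lines: hsixy etc kjelb zlgiz rdfoq cdg mui abx bxx fyww
Hunk 5: at line 5 remove [mui,abx] add [vibg] -> 9 lines: hsixy etc kjelb zlgiz rdfoq cdg vibg bxx fyww
Final line 2: etc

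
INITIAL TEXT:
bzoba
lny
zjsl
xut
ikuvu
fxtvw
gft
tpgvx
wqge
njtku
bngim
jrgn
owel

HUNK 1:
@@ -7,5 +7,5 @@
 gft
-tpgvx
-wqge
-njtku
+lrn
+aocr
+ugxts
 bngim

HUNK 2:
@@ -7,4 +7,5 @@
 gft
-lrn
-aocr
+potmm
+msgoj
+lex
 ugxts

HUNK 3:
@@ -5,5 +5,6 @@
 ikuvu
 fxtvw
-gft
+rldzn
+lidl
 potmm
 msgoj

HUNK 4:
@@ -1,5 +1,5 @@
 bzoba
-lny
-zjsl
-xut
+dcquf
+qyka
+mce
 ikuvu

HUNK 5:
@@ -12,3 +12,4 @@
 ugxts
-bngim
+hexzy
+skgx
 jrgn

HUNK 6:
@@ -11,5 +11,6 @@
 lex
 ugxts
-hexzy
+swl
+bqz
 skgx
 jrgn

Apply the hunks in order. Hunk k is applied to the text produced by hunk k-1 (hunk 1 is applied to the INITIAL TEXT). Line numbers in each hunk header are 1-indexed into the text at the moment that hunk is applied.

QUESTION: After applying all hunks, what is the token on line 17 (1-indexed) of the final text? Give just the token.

Answer: owel

Derivation:
Hunk 1: at line 7 remove [tpgvx,wqge,njtku] add [lrn,aocr,ugxts] -> 13 lines: bzoba lny zjsl xut ikuvu fxtvw gft lrn aocr ugxts bngim jrgn owel
Hunk 2: at line 7 remove [lrn,aocr] add [potmm,msgoj,lex] -> 14 lines: bzoba lny zjsl xut ikuvu fxtvw gft potmm msgoj lex ugxts bngim jrgn owel
Hunk 3: at line 5 remove [gft] add [rldzn,lidl] -> 15 lines: bzoba lny zjsl xut ikuvu fxtvw rldzn lidl potmm msgoj lex ugxts bngim jrgn owel
Hunk 4: at line 1 remove [lny,zjsl,xut] add [dcquf,qyka,mce] -> 15 lines: bzoba dcquf qyka mce ikuvu fxtvw rldzn lidl potmm msgoj lex ugxts bngim jrgn owel
Hunk 5: at line 12 remove [bngim] add [hexzy,skgx] -> 16 lines: bzoba dcquf qyka mce ikuvu fxtvw rldzn lidl potmm msgoj lex ugxts hexzy skgx jrgn owel
Hunk 6: at line 11 remove [hexzy] add [swl,bqz] -> 17 lines: bzoba dcquf qyka mce ikuvu fxtvw rldzn lidl potmm msgoj lex ugxts swl bqz skgx jrgn owel
Final line 17: owel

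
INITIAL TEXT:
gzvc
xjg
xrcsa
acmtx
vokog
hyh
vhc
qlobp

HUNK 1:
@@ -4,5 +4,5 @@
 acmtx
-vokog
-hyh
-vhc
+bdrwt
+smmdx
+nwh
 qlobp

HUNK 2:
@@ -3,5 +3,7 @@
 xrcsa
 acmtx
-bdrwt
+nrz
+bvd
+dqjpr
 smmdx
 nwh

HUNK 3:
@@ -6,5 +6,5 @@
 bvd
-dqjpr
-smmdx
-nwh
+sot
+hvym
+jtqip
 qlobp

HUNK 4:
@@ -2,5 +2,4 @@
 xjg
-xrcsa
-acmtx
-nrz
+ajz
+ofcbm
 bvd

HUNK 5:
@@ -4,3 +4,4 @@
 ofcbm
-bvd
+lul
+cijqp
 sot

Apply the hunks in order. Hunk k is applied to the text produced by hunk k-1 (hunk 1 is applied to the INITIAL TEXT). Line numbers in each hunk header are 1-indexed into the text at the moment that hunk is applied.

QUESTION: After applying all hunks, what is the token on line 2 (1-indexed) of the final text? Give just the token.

Hunk 1: at line 4 remove [vokog,hyh,vhc] add [bdrwt,smmdx,nwh] -> 8 lines: gzvc xjg xrcsa acmtx bdrwt smmdx nwh qlobp
Hunk 2: at line 3 remove [bdrwt] add [nrz,bvd,dqjpr] -> 10 lines: gzvc xjg xrcsa acmtx nrz bvd dqjpr smmdx nwh qlobp
Hunk 3: at line 6 remove [dqjpr,smmdx,nwh] add [sot,hvym,jtqip] -> 10 lines: gzvc xjg xrcsa acmtx nrz bvd sot hvym jtqip qlobp
Hunk 4: at line 2 remove [xrcsa,acmtx,nrz] add [ajz,ofcbm] -> 9 lines: gzvc xjg ajz ofcbm bvd sot hvym jtqip qlobp
Hunk 5: at line 4 remove [bvd] add [lul,cijqp] -> 10 lines: gzvc xjg ajz ofcbm lul cijqp sot hvym jtqip qlobp
Final line 2: xjg

Answer: xjg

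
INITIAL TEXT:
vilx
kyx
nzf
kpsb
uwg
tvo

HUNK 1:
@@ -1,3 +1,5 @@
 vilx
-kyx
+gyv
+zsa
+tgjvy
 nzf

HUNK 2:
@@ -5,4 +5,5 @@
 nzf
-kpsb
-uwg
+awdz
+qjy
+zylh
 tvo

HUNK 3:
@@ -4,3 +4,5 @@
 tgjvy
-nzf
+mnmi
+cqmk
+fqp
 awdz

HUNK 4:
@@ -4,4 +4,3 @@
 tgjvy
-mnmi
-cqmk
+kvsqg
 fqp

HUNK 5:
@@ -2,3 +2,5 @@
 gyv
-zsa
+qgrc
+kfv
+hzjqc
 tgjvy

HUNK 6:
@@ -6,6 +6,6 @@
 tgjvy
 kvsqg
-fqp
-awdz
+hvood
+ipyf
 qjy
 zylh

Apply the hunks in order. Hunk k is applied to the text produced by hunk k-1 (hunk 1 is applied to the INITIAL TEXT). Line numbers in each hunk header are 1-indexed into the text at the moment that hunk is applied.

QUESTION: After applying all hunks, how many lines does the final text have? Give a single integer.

Answer: 12

Derivation:
Hunk 1: at line 1 remove [kyx] add [gyv,zsa,tgjvy] -> 8 lines: vilx gyv zsa tgjvy nzf kpsb uwg tvo
Hunk 2: at line 5 remove [kpsb,uwg] add [awdz,qjy,zylh] -> 9 lines: vilx gyv zsa tgjvy nzf awdz qjy zylh tvo
Hunk 3: at line 4 remove [nzf] add [mnmi,cqmk,fqp] -> 11 lines: vilx gyv zsa tgjvy mnmi cqmk fqp awdz qjy zylh tvo
Hunk 4: at line 4 remove [mnmi,cqmk] add [kvsqg] -> 10 lines: vilx gyv zsa tgjvy kvsqg fqp awdz qjy zylh tvo
Hunk 5: at line 2 remove [zsa] add [qgrc,kfv,hzjqc] -> 12 lines: vilx gyv qgrc kfv hzjqc tgjvy kvsqg fqp awdz qjy zylh tvo
Hunk 6: at line 6 remove [fqp,awdz] add [hvood,ipyf] -> 12 lines: vilx gyv qgrc kfv hzjqc tgjvy kvsqg hvood ipyf qjy zylh tvo
Final line count: 12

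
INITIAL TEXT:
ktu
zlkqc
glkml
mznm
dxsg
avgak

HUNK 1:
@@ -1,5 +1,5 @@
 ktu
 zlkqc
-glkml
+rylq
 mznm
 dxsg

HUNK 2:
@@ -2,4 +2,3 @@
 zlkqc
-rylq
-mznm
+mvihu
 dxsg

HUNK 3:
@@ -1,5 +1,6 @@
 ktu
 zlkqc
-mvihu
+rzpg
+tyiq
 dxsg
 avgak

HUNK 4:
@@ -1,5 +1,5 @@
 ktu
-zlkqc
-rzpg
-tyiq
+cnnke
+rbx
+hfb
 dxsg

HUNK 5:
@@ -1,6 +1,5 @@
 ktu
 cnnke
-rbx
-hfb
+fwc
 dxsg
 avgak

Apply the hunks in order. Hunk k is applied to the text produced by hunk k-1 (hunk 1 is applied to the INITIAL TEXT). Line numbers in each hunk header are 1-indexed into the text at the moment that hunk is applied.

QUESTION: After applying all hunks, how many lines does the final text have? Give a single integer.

Answer: 5

Derivation:
Hunk 1: at line 1 remove [glkml] add [rylq] -> 6 lines: ktu zlkqc rylq mznm dxsg avgak
Hunk 2: at line 2 remove [rylq,mznm] add [mvihu] -> 5 lines: ktu zlkqc mvihu dxsg avgak
Hunk 3: at line 1 remove [mvihu] add [rzpg,tyiq] -> 6 lines: ktu zlkqc rzpg tyiq dxsg avgak
Hunk 4: at line 1 remove [zlkqc,rzpg,tyiq] add [cnnke,rbx,hfb] -> 6 lines: ktu cnnke rbx hfb dxsg avgak
Hunk 5: at line 1 remove [rbx,hfb] add [fwc] -> 5 lines: ktu cnnke fwc dxsg avgak
Final line count: 5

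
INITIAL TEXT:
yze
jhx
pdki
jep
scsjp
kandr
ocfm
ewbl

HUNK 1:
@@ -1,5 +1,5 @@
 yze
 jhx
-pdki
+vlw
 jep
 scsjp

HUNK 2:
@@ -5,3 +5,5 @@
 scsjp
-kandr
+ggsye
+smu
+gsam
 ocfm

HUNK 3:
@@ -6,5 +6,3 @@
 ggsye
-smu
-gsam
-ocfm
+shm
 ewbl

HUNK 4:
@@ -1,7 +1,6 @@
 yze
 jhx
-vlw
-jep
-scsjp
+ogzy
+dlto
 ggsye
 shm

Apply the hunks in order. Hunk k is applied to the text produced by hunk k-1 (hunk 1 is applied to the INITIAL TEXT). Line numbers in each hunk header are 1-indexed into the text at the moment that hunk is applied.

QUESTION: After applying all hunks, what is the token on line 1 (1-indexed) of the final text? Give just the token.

Hunk 1: at line 1 remove [pdki] add [vlw] -> 8 lines: yze jhx vlw jep scsjp kandr ocfm ewbl
Hunk 2: at line 5 remove [kandr] add [ggsye,smu,gsam] -> 10 lines: yze jhx vlw jep scsjp ggsye smu gsam ocfm ewbl
Hunk 3: at line 6 remove [smu,gsam,ocfm] add [shm] -> 8 lines: yze jhx vlw jep scsjp ggsye shm ewbl
Hunk 4: at line 1 remove [vlw,jep,scsjp] add [ogzy,dlto] -> 7 lines: yze jhx ogzy dlto ggsye shm ewbl
Final line 1: yze

Answer: yze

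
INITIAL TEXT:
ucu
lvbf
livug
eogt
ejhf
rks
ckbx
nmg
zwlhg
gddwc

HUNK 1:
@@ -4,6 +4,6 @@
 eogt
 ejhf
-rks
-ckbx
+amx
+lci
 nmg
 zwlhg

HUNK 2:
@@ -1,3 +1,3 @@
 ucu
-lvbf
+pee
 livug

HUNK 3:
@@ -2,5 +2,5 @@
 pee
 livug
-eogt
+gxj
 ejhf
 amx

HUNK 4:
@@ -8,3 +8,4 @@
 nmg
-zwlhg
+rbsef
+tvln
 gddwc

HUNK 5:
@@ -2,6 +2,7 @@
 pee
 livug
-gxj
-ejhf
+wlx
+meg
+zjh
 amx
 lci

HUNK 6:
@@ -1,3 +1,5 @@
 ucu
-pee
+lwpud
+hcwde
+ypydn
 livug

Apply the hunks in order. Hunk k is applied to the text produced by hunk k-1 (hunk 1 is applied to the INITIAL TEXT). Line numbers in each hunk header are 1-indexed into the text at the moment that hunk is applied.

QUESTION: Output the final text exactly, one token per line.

Hunk 1: at line 4 remove [rks,ckbx] add [amx,lci] -> 10 lines: ucu lvbf livug eogt ejhf amx lci nmg zwlhg gddwc
Hunk 2: at line 1 remove [lvbf] add [pee] -> 10 lines: ucu pee livug eogt ejhf amx lci nmg zwlhg gddwc
Hunk 3: at line 2 remove [eogt] add [gxj] -> 10 lines: ucu pee livug gxj ejhf amx lci nmg zwlhg gddwc
Hunk 4: at line 8 remove [zwlhg] add [rbsef,tvln] -> 11 lines: ucu pee livug gxj ejhf amx lci nmg rbsef tvln gddwc
Hunk 5: at line 2 remove [gxj,ejhf] add [wlx,meg,zjh] -> 12 lines: ucu pee livug wlx meg zjh amx lci nmg rbsef tvln gddwc
Hunk 6: at line 1 remove [pee] add [lwpud,hcwde,ypydn] -> 14 lines: ucu lwpud hcwde ypydn livug wlx meg zjh amx lci nmg rbsef tvln gddwc

Answer: ucu
lwpud
hcwde
ypydn
livug
wlx
meg
zjh
amx
lci
nmg
rbsef
tvln
gddwc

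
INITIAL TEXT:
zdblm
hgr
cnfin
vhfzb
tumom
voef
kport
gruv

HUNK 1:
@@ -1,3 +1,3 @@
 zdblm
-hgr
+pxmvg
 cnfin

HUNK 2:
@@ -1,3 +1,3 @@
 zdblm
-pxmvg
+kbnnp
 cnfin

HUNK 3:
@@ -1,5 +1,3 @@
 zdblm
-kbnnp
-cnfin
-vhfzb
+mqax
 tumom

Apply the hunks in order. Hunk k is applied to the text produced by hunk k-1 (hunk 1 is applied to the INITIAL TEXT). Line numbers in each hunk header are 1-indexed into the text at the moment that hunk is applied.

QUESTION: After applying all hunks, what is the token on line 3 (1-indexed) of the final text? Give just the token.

Hunk 1: at line 1 remove [hgr] add [pxmvg] -> 8 lines: zdblm pxmvg cnfin vhfzb tumom voef kport gruv
Hunk 2: at line 1 remove [pxmvg] add [kbnnp] -> 8 lines: zdblm kbnnp cnfin vhfzb tumom voef kport gruv
Hunk 3: at line 1 remove [kbnnp,cnfin,vhfzb] add [mqax] -> 6 lines: zdblm mqax tumom voef kport gruv
Final line 3: tumom

Answer: tumom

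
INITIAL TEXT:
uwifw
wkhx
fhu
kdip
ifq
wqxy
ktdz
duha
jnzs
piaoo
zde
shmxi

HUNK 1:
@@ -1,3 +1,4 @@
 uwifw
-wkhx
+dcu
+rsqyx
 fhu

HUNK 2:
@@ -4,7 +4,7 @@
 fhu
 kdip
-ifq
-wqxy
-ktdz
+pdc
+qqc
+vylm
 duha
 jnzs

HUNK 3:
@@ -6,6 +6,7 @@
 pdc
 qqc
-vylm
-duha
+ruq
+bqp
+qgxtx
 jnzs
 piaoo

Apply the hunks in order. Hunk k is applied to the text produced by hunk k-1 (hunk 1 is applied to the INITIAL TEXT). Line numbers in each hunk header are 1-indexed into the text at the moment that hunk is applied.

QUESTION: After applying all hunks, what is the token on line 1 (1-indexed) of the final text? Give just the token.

Hunk 1: at line 1 remove [wkhx] add [dcu,rsqyx] -> 13 lines: uwifw dcu rsqyx fhu kdip ifq wqxy ktdz duha jnzs piaoo zde shmxi
Hunk 2: at line 4 remove [ifq,wqxy,ktdz] add [pdc,qqc,vylm] -> 13 lines: uwifw dcu rsqyx fhu kdip pdc qqc vylm duha jnzs piaoo zde shmxi
Hunk 3: at line 6 remove [vylm,duha] add [ruq,bqp,qgxtx] -> 14 lines: uwifw dcu rsqyx fhu kdip pdc qqc ruq bqp qgxtx jnzs piaoo zde shmxi
Final line 1: uwifw

Answer: uwifw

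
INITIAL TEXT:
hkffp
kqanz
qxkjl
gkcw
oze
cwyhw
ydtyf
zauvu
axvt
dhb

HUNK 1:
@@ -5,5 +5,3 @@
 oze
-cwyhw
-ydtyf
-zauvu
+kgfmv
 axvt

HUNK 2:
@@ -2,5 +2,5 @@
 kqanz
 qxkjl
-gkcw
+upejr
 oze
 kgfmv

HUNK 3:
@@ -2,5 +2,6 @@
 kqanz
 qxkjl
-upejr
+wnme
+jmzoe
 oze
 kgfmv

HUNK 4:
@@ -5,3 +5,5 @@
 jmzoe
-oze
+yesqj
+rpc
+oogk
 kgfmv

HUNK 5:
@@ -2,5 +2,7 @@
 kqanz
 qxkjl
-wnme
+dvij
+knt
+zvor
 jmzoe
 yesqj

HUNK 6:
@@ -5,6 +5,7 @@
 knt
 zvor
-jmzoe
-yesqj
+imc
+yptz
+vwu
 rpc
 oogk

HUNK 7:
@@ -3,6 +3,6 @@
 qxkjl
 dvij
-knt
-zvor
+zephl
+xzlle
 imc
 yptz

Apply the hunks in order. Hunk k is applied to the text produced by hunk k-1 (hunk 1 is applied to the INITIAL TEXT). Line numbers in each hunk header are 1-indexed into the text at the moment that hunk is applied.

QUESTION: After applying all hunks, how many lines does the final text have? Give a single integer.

Hunk 1: at line 5 remove [cwyhw,ydtyf,zauvu] add [kgfmv] -> 8 lines: hkffp kqanz qxkjl gkcw oze kgfmv axvt dhb
Hunk 2: at line 2 remove [gkcw] add [upejr] -> 8 lines: hkffp kqanz qxkjl upejr oze kgfmv axvt dhb
Hunk 3: at line 2 remove [upejr] add [wnme,jmzoe] -> 9 lines: hkffp kqanz qxkjl wnme jmzoe oze kgfmv axvt dhb
Hunk 4: at line 5 remove [oze] add [yesqj,rpc,oogk] -> 11 lines: hkffp kqanz qxkjl wnme jmzoe yesqj rpc oogk kgfmv axvt dhb
Hunk 5: at line 2 remove [wnme] add [dvij,knt,zvor] -> 13 lines: hkffp kqanz qxkjl dvij knt zvor jmzoe yesqj rpc oogk kgfmv axvt dhb
Hunk 6: at line 5 remove [jmzoe,yesqj] add [imc,yptz,vwu] -> 14 lines: hkffp kqanz qxkjl dvij knt zvor imc yptz vwu rpc oogk kgfmv axvt dhb
Hunk 7: at line 3 remove [knt,zvor] add [zephl,xzlle] -> 14 lines: hkffp kqanz qxkjl dvij zephl xzlle imc yptz vwu rpc oogk kgfmv axvt dhb
Final line count: 14

Answer: 14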